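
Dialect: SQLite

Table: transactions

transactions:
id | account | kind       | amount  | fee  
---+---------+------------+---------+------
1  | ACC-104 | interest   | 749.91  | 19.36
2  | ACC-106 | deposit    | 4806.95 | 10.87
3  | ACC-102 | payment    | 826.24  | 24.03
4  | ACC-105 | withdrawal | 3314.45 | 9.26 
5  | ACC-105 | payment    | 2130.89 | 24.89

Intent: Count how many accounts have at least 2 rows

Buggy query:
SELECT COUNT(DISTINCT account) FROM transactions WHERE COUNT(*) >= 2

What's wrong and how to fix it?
Bug: WHERE filters individual rows, not groups, so a group-level COUNT is invalid there

Fix: Group first with HAVING COUNT(*) >= 2, then COUNT the resulting groups

Corrected query:
SELECT COUNT(*) FROM (SELECT account FROM transactions GROUP BY account HAVING COUNT(*) >= 2)

Result:
COUNT(*)
--------
1       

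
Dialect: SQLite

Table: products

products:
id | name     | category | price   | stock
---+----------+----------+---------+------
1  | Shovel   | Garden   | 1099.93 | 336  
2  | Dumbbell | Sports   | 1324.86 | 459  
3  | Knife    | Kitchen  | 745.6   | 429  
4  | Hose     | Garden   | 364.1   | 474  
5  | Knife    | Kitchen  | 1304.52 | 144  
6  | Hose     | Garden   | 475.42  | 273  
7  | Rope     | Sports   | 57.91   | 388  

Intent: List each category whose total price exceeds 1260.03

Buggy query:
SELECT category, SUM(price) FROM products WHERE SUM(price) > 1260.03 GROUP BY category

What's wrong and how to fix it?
Bug: SUM(price) is an aggregate, but WHERE filters rows before aggregation

Fix: Move the aggregate condition to a HAVING clause

Corrected query:
SELECT category, SUM(price) FROM products GROUP BY category HAVING SUM(price) > 1260.03

Result:
category | SUM(price)
---------+-----------
Garden   | 1939.45   
Kitchen  | 2050.12   
Sports   | 1382.77   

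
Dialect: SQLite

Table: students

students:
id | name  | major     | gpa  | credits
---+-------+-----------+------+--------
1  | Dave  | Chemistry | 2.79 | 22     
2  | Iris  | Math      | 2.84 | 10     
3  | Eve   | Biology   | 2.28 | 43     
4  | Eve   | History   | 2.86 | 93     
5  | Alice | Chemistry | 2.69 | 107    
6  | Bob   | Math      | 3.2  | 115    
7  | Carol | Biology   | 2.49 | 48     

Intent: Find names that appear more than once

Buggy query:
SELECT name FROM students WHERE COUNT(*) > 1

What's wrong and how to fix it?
Bug: WHERE can't reference COUNT(*); aggregates are computed after WHERE

Fix: Group first, then use HAVING for the count condition

Corrected query:
SELECT name FROM students GROUP BY name HAVING COUNT(*) > 1

Result:
name
----
Eve 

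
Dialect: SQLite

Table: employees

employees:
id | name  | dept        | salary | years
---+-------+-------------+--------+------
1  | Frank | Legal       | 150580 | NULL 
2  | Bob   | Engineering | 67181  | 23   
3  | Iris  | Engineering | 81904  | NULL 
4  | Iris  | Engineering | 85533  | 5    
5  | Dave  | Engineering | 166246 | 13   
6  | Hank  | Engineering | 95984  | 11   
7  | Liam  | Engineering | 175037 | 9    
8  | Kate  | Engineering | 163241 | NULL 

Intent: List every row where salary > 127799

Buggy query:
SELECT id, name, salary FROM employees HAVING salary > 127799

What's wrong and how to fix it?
Bug: This is a non-aggregate query (no GROUP BY, no aggregates), so in SQLite the HAVING clause is invalid here; a row-level condition belongs in WHERE

Fix: Use WHERE for row-level filtering

Corrected query:
SELECT id, name, salary FROM employees WHERE salary > 127799

Result:
id | name  | salary
---+-------+-------
1  | Frank | 150580
5  | Dave  | 166246
7  | Liam  | 175037
8  | Kate  | 163241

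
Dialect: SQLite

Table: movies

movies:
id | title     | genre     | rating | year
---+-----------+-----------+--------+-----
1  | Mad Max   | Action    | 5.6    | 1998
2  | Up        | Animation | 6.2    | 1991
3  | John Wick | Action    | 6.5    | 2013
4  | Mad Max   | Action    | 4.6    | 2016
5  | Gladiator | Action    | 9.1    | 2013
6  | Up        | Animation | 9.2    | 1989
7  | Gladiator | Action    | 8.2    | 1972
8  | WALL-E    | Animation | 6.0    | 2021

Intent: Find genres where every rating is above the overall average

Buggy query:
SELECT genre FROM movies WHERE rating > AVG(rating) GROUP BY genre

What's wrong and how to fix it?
Bug: WHERE evaluates per row before aggregation, so AVG() is unavailable

Fix: Compute the overall average in a scalar subquery and compare each group's MIN against it in HAVING

Corrected query:
SELECT genre FROM movies GROUP BY genre HAVING MIN(rating) > (SELECT AVG(rating) FROM movies)

Result:
(no rows)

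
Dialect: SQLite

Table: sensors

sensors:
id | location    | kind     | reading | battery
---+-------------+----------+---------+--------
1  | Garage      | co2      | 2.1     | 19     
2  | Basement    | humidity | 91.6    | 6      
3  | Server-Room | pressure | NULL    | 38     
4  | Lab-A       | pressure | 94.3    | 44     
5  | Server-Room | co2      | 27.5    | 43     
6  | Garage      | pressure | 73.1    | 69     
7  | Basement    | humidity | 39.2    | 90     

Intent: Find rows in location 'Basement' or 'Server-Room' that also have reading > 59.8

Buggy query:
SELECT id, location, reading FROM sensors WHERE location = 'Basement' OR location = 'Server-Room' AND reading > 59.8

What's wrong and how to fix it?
Bug: AND binds tighter than OR, so this parses as location = 'Basement' OR (location = 'Server-Room' AND reading > 59.8)

Fix: Group the OR with parentheses (or use IN), then AND the threshold

Corrected query:
SELECT id, location, reading FROM sensors WHERE (location = 'Basement' OR location = 'Server-Room') AND reading > 59.8

Result:
id | location | reading
---+----------+--------
2  | Basement | 91.6   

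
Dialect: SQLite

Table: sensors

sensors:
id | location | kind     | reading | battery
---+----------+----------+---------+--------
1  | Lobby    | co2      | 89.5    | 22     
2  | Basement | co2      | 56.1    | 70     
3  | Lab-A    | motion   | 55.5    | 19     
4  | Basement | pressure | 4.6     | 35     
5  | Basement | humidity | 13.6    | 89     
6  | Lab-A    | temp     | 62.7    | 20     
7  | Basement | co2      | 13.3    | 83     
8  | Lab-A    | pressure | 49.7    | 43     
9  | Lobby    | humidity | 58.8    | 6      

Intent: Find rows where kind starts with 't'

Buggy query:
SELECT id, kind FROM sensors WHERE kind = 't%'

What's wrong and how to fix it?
Bug: '=' compares the literal string including the % character; pattern matching needs LIKE

Fix: Use LIKE for wildcard pattern matching

Corrected query:
SELECT id, kind FROM sensors WHERE kind LIKE 't%'

Result:
id | kind
---+-----
6  | temp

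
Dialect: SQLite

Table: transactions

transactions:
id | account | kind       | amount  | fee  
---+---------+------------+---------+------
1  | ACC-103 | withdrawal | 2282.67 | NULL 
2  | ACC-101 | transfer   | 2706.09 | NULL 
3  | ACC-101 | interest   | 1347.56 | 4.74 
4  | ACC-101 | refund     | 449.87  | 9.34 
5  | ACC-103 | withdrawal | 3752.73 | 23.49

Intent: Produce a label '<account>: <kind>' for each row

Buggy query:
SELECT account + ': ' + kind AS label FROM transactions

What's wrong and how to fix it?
Bug: SQLite uses || for string concatenation; + coerces text to numbers (yielding 0)

Fix: Replace + with || to concatenate text

Corrected query:
SELECT account || ': ' || kind AS label FROM transactions

Result:
label              
-------------------
ACC-103: withdrawal
ACC-101: transfer  
ACC-101: interest  
ACC-101: refund    
ACC-103: withdrawal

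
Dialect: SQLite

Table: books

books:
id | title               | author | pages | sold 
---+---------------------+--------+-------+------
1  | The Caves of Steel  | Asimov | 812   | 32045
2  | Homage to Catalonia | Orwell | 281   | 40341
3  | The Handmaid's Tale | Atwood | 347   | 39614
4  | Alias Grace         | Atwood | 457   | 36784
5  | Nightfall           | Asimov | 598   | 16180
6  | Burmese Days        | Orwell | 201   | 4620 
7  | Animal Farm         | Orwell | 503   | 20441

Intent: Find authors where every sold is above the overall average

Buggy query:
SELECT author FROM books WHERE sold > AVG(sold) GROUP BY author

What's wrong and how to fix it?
Bug: AVG() is an aggregate; it can't sit directly in WHERE

Fix: Use a subquery for AVG and a HAVING MIN(...) filter so the condition holds for every row in the group

Corrected query:
SELECT author FROM books GROUP BY author HAVING MIN(sold) > (SELECT AVG(sold) FROM books)

Result:
author
------
Atwood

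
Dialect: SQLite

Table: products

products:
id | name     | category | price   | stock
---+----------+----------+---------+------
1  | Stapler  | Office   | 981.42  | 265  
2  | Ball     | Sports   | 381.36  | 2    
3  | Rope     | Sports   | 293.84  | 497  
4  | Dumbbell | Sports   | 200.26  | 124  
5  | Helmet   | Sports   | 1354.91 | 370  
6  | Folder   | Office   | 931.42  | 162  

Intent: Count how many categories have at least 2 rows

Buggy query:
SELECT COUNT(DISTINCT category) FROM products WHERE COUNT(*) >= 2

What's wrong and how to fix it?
Bug: WHERE filters individual rows, not groups, so a group-level COUNT is invalid there

Fix: Use a subquery that GROUPs and filters with HAVING, then count its rows

Corrected query:
SELECT COUNT(*) FROM (SELECT category FROM products GROUP BY category HAVING COUNT(*) >= 2)

Result:
COUNT(*)
--------
2       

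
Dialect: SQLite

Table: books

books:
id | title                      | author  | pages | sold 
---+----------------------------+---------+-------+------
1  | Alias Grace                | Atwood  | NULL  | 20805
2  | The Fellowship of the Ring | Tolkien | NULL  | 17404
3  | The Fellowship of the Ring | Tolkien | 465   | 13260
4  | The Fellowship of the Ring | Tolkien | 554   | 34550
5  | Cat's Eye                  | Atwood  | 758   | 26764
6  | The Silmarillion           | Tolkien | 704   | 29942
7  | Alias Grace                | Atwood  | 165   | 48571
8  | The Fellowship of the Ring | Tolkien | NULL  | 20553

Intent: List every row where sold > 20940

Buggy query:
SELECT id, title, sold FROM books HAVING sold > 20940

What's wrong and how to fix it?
Bug: This is a non-aggregate query (no GROUP BY, no aggregates), so in SQLite the HAVING clause is invalid here; a row-level condition belongs in WHERE

Fix: Use WHERE for row-level filtering

Corrected query:
SELECT id, title, sold FROM books WHERE sold > 20940

Result:
id | title                      | sold 
---+----------------------------+------
4  | The Fellowship of the Ring | 34550
5  | Cat's Eye                  | 26764
6  | The Silmarillion           | 29942
7  | Alias Grace                | 48571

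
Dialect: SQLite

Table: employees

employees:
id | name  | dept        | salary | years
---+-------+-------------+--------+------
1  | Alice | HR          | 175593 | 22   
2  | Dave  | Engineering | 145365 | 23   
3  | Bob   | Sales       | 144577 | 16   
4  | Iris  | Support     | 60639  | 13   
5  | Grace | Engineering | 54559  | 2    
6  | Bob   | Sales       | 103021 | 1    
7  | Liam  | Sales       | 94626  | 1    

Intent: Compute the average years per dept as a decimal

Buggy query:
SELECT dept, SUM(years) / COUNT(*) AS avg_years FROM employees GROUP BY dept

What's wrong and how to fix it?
Bug: Both operands are integers, so '/' performs integer division and truncates

Fix: Cast one side to REAL so the division keeps the fractional part

Corrected query:
SELECT dept, SUM(years) * 1.0 / COUNT(*) AS avg_years FROM employees GROUP BY dept

Result:
dept        | avg_years
------------+----------
Engineering | 12.5     
HR          | 22       
Sales       | 6        
Support     | 13       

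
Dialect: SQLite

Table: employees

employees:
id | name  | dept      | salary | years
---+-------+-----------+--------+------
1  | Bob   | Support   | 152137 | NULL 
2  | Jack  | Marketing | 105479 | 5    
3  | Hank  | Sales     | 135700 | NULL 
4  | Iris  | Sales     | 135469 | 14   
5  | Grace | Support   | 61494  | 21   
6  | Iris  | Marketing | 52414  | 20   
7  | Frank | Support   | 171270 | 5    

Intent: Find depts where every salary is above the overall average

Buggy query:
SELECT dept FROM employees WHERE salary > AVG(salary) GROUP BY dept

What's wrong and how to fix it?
Bug: WHERE evaluates per row before aggregation, so AVG() is unavailable

Fix: Compute the overall average in a scalar subquery and compare each group's MIN against it in HAVING

Corrected query:
SELECT dept FROM employees GROUP BY dept HAVING MIN(salary) > (SELECT AVG(salary) FROM employees)

Result:
dept 
-----
Sales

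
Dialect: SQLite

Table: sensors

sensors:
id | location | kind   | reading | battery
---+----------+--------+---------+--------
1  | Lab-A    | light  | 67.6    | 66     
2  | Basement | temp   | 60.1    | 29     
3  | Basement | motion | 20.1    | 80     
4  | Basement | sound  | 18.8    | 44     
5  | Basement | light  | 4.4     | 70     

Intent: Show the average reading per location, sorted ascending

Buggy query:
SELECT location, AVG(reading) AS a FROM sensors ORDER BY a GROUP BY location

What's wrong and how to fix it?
Bug: ORDER BY appears before GROUP BY; SQL clause order requires GROUP BY first

Fix: Reorder: SELECT … FROM … GROUP BY … ORDER BY …

Corrected query:
SELECT location, AVG(reading) AS a FROM sensors GROUP BY location ORDER BY a

Result:
location | a    
---------+------
Basement | 25.85
Lab-A    | 67.6 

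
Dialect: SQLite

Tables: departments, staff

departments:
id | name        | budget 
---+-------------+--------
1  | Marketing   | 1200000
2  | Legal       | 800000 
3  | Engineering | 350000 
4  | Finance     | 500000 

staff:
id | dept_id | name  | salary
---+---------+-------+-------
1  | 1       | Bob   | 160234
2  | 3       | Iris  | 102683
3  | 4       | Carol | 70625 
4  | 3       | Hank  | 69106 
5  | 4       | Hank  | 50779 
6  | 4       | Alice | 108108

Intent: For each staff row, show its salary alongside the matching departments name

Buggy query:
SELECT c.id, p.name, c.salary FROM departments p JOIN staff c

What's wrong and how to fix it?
Bug: Missing join condition: each staff row is matched to all departments rows instead of just its own

Fix: Specify the join condition linking the foreign key to the parent id

Corrected query:
SELECT c.id, p.name, c.salary FROM departments p JOIN staff c ON c.dept_id = p.id

Result:
id | name        | salary
---+-------------+-------
1  | Marketing   | 160234
2  | Engineering | 102683
3  | Finance     | 70625 
4  | Engineering | 69106 
5  | Finance     | 50779 
6  | Finance     | 108108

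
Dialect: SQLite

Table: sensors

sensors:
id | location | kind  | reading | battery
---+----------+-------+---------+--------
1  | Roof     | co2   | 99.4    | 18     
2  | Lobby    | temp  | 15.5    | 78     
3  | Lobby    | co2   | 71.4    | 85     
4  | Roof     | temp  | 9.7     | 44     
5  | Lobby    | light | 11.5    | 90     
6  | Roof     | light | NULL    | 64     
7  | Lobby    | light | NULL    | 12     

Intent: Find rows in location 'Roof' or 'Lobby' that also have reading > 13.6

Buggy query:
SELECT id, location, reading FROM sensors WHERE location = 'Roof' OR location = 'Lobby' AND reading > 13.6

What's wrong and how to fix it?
Bug: Without parentheses, AND is evaluated before OR, so the reading filter only applies to the 'Lobby' branch

Fix: Add parentheses around the OR so the AND applies to both alternatives

Corrected query:
SELECT id, location, reading FROM sensors WHERE (location = 'Roof' OR location = 'Lobby') AND reading > 13.6

Result:
id | location | reading
---+----------+--------
1  | Roof     | 99.4   
2  | Lobby    | 15.5   
3  | Lobby    | 71.4   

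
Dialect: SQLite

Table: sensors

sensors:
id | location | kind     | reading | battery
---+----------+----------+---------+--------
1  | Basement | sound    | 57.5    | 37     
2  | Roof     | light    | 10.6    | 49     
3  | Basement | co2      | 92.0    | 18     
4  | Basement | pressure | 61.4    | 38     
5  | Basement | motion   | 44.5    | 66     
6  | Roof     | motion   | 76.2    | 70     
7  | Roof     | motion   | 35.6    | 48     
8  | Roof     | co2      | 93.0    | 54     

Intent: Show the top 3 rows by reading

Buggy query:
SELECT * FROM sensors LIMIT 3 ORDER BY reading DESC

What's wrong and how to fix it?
Bug: LIMIT must come after ORDER BY

Fix: Swap the clauses: ORDER BY first, then LIMIT

Corrected query:
SELECT * FROM sensors ORDER BY reading DESC LIMIT 3

Result:
id | location | kind   | reading | battery
---+----------+--------+---------+--------
8  | Roof     | co2    | 93      | 54     
3  | Basement | co2    | 92      | 18     
6  | Roof     | motion | 76.2    | 70     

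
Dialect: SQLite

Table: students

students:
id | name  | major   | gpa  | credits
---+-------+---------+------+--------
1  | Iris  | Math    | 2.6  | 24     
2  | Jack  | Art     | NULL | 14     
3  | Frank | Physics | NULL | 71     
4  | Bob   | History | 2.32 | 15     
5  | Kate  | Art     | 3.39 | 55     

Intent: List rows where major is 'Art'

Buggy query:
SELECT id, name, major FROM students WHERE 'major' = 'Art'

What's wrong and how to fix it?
Bug: Single quotes denote string literals in SQL; the column name is being compared as a constant string

Fix: Reference the column as major without single quotes

Corrected query:
SELECT id, name, major FROM students WHERE major = 'Art'

Result:
id | name | major
---+------+------
2  | Jack | Art  
5  | Kate | Art  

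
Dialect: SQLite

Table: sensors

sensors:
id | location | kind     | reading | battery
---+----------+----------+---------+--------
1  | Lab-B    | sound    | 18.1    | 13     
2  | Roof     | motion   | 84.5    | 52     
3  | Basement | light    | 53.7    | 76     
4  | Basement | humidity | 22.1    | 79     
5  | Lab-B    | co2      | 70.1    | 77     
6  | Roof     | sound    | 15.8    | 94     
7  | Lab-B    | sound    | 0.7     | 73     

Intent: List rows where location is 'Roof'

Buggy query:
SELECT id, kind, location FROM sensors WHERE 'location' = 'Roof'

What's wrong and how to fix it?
Bug: 'location' in single quotes is a string literal, not the column; the comparison is literal-vs-literal and never true

Fix: Remove the quotes around the column name (or use double quotes for an identifier)

Corrected query:
SELECT id, kind, location FROM sensors WHERE location = 'Roof'

Result:
id | kind   | location
---+--------+---------
2  | motion | Roof    
6  | sound  | Roof    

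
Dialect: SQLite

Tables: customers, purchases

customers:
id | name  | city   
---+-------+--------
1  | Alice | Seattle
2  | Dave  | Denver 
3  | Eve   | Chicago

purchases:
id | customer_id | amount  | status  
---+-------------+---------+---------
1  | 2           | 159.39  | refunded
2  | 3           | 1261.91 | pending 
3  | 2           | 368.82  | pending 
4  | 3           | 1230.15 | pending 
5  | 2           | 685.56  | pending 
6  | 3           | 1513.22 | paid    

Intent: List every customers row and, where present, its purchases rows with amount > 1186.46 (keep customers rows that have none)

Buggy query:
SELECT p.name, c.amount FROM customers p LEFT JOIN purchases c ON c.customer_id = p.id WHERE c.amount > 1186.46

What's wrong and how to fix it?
Bug: Filtering c.amount in WHERE discards the NULL rows produced by LEFT JOIN, turning it into an inner join

Fix: Put 'c.amount > 1186.46' in the JOIN's ON clause instead of WHERE

Corrected query:
SELECT p.name, c.amount FROM customers p LEFT JOIN purchases c ON c.customer_id = p.id AND c.amount > 1186.46

Result:
name  | amount 
------+--------
Alice | NULL   
Dave  | NULL   
Eve   | 1230.15
Eve   | 1261.91
Eve   | 1513.22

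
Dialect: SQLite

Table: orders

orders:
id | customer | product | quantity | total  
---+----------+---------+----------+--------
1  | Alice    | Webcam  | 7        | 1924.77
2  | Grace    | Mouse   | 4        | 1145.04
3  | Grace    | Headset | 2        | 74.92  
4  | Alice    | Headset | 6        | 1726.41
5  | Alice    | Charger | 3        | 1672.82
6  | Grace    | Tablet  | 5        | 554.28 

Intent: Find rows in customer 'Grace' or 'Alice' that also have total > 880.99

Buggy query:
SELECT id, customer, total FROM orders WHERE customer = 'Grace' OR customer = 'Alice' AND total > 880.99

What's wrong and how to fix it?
Bug: AND binds tighter than OR, so this parses as customer = 'Grace' OR (customer = 'Alice' AND total > 880.99)

Fix: Add parentheses around the OR so the AND applies to both alternatives

Corrected query:
SELECT id, customer, total FROM orders WHERE (customer = 'Grace' OR customer = 'Alice') AND total > 880.99

Result:
id | customer | total  
---+----------+--------
1  | Alice    | 1924.77
2  | Grace    | 1145.04
4  | Alice    | 1726.41
5  | Alice    | 1672.82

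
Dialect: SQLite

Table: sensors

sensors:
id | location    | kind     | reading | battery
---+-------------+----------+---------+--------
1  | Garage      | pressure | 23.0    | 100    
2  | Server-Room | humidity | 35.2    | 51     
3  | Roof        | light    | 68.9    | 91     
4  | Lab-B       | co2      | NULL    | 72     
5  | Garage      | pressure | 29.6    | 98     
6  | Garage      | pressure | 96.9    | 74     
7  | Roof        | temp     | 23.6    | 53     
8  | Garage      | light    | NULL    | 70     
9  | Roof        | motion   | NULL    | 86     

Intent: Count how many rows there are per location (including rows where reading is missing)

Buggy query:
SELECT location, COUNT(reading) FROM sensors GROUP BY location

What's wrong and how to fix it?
Bug: COUNT(reading) skips NULLs, so groups with missing reading are undercounted

Fix: Use COUNT(*) to count all rows regardless of NULL

Corrected query:
SELECT location, COUNT(*) FROM sensors GROUP BY location

Result:
location    | COUNT(*)
------------+---------
Garage      | 4       
Lab-B       | 1       
Roof        | 3       
Server-Room | 1       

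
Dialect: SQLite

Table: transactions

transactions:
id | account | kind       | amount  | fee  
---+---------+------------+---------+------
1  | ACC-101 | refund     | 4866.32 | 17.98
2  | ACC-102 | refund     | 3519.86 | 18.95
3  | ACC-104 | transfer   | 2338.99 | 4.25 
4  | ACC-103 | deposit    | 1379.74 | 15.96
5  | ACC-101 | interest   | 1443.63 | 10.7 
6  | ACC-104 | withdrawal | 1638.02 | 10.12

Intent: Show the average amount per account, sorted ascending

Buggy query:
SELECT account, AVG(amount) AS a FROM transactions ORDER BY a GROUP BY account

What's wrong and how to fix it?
Bug: GROUP BY must precede ORDER BY

Fix: Reorder: SELECT … FROM … GROUP BY … ORDER BY …

Corrected query:
SELECT account, AVG(amount) AS a FROM transactions GROUP BY account ORDER BY a

Result:
account | a       
--------+---------
ACC-103 | 1379.74 
ACC-104 | 1988.505
ACC-101 | 3154.975
ACC-102 | 3519.86 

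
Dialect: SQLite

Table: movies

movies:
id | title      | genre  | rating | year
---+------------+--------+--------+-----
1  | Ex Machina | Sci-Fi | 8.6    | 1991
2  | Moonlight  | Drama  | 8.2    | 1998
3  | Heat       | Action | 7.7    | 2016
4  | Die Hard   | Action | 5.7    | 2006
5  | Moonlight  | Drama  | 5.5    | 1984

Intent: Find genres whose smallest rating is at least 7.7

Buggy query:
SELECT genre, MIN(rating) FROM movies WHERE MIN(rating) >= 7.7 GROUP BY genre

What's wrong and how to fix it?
Bug: MIN() in WHERE is a misuse of aggregate

Fix: Replace WHERE with HAVING after the GROUP BY

Corrected query:
SELECT genre, MIN(rating) FROM movies GROUP BY genre HAVING MIN(rating) >= 7.7

Result:
genre  | MIN(rating)
-------+------------
Sci-Fi | 8.6        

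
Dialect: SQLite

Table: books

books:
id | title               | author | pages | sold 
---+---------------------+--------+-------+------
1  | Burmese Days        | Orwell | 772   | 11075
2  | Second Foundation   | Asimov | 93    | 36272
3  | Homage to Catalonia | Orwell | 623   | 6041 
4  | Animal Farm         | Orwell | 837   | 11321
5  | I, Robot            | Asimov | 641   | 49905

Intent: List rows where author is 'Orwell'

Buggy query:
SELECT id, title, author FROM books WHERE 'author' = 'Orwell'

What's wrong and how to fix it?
Bug: 'author' in single quotes is a string literal, not the column; the comparison is literal-vs-literal and never true

Fix: Reference the column as author without single quotes

Corrected query:
SELECT id, title, author FROM books WHERE author = 'Orwell'

Result:
id | title               | author
---+---------------------+-------
1  | Burmese Days        | Orwell
3  | Homage to Catalonia | Orwell
4  | Animal Farm         | Orwell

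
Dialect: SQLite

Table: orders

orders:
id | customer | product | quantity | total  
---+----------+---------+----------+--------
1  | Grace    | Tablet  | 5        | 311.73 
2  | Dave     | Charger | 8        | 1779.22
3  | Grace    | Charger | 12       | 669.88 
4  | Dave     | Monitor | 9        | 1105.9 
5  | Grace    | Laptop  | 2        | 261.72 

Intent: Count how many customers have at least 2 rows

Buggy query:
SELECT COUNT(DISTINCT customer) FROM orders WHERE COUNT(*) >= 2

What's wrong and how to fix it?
Bug: COUNT(*) cannot appear in WHERE; the per-group count doesn't exist yet

Fix: Use a subquery that GROUPs and filters with HAVING, then count its rows

Corrected query:
SELECT COUNT(*) FROM (SELECT customer FROM orders GROUP BY customer HAVING COUNT(*) >= 2)

Result:
COUNT(*)
--------
2       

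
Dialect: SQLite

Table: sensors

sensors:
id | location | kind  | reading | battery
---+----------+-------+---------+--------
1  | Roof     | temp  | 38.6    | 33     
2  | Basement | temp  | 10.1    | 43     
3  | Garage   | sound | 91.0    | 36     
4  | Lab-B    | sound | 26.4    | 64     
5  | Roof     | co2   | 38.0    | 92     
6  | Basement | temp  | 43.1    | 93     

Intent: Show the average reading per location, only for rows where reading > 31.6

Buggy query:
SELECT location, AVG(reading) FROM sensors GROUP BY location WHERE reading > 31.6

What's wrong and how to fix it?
Bug: Row-level WHERE must come before GROUP BY in the clause order

Fix: Move the WHERE clause before GROUP BY

Corrected query:
SELECT location, AVG(reading) FROM sensors WHERE reading > 31.6 GROUP BY location

Result:
location | AVG(reading)
---------+-------------
Basement | 43.1        
Garage   | 91          
Roof     | 38.3        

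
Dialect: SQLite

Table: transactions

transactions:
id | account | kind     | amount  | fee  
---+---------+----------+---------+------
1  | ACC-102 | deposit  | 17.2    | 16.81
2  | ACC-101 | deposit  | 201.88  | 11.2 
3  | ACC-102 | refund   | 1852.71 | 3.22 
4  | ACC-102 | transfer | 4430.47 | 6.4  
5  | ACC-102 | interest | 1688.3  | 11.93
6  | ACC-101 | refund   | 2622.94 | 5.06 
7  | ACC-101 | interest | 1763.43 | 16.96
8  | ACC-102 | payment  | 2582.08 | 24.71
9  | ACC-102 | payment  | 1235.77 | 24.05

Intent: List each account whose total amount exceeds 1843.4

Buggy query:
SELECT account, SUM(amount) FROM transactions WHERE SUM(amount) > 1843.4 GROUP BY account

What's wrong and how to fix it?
Bug: WHERE runs before GROUP BY, so aggregates aren't available there

Fix: Move the aggregate condition to a HAVING clause

Corrected query:
SELECT account, SUM(amount) FROM transactions GROUP BY account HAVING SUM(amount) > 1843.4

Result:
account | SUM(amount)
--------+------------
ACC-101 | 4588.25    
ACC-102 | 11806.53   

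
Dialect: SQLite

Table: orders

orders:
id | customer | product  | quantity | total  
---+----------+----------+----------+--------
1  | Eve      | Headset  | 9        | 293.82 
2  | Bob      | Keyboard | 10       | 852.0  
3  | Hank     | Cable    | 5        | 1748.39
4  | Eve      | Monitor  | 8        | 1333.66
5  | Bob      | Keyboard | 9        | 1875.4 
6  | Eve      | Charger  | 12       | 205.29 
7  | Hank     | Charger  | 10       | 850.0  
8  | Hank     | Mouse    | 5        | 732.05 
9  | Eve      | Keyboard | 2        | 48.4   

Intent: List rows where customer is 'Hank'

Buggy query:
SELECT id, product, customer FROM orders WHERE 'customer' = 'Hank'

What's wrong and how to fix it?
Bug: 'customer' in single quotes is a string literal, not the column; the comparison is literal-vs-literal and never true

Fix: Reference the column as customer without single quotes

Corrected query:
SELECT id, product, customer FROM orders WHERE customer = 'Hank'

Result:
id | product | customer
---+---------+---------
3  | Cable   | Hank    
7  | Charger | Hank    
8  | Mouse   | Hank    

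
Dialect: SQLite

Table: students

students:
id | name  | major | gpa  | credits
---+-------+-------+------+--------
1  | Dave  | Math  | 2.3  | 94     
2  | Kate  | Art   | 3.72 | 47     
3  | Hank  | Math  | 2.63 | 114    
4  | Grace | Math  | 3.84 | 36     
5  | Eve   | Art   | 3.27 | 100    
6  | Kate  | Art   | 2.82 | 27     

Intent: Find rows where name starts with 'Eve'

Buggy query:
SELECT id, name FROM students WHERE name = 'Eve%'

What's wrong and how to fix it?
Bug: '=' compares the literal string including the % character; pattern matching needs LIKE

Fix: Replace '=' with LIKE so 'Eve%' is treated as a pattern

Corrected query:
SELECT id, name FROM students WHERE name LIKE 'Eve%'

Result:
id | name
---+-----
5  | Eve 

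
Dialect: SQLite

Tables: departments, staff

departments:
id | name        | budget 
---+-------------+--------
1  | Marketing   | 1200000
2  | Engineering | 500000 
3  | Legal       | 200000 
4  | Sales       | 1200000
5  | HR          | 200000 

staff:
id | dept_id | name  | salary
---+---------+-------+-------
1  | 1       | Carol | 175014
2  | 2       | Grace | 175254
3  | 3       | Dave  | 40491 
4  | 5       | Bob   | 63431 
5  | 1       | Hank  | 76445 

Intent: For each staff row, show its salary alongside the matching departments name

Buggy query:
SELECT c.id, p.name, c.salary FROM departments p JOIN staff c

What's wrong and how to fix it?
Bug: JOIN with no ON clause produces a cartesian product; every staff row pairs with every departments row

Fix: Add ON c.dept_id = p.id to the JOIN

Corrected query:
SELECT c.id, p.name, c.salary FROM departments p JOIN staff c ON c.dept_id = p.id

Result:
id | name        | salary
---+-------------+-------
1  | Marketing   | 175014
2  | Engineering | 175254
3  | Legal       | 40491 
4  | HR          | 63431 
5  | Marketing   | 76445 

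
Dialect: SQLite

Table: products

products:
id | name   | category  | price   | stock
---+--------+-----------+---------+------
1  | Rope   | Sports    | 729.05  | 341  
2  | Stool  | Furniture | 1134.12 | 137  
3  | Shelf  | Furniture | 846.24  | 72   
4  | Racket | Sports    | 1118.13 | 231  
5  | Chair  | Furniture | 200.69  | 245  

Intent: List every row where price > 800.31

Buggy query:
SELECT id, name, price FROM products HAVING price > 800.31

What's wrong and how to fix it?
Bug: HAVING filters the output of aggregation, but this query has no GROUP BY and no aggregate functions, so SQLite rejects it (HAVING clause on a non-aggregate query); the condition here is per row

Fix: Replace HAVING with WHERE since the condition applies to individual rows

Corrected query:
SELECT id, name, price FROM products WHERE price > 800.31

Result:
id | name   | price  
---+--------+--------
2  | Stool  | 1134.12
3  | Shelf  | 846.24 
4  | Racket | 1118.13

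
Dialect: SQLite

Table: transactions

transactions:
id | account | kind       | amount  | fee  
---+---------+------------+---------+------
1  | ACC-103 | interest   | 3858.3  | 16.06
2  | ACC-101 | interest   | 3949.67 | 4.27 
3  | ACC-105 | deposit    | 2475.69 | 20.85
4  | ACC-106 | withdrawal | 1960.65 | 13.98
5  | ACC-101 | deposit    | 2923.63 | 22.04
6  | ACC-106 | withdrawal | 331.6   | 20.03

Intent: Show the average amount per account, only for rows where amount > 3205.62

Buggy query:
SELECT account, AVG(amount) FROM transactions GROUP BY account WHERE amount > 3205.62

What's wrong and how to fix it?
Bug: Row-level WHERE must come before GROUP BY in the clause order

Fix: Place WHERE between FROM and GROUP BY

Corrected query:
SELECT account, AVG(amount) FROM transactions WHERE amount > 3205.62 GROUP BY account

Result:
account | AVG(amount)
--------+------------
ACC-101 | 3949.67    
ACC-103 | 3858.3     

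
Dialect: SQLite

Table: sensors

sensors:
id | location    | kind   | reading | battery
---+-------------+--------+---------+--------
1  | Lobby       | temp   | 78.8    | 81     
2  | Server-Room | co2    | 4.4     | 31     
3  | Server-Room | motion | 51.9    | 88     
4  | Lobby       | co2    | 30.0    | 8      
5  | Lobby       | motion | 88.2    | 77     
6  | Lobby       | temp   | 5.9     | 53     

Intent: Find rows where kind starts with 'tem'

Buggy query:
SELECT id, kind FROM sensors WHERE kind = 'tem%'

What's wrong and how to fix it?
Bug: Wildcards only work with LIKE; '=' treats '%' as a literal character

Fix: Replace '=' with LIKE so 'tem%' is treated as a pattern

Corrected query:
SELECT id, kind FROM sensors WHERE kind LIKE 'tem%'

Result:
id | kind
---+-----
1  | temp
6  | temp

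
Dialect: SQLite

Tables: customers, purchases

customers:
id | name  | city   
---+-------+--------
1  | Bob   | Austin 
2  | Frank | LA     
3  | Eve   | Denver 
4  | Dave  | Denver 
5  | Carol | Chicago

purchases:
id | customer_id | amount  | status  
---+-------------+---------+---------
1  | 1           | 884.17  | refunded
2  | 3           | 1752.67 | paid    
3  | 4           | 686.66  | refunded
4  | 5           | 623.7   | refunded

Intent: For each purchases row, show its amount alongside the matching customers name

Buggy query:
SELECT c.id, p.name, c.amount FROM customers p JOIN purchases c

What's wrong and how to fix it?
Bug: Missing join condition: each purchases row is matched to all customers rows instead of just its own

Fix: Add ON c.customer_id = p.id to the JOIN

Corrected query:
SELECT c.id, p.name, c.amount FROM customers p JOIN purchases c ON c.customer_id = p.id

Result:
id | name  | amount 
---+-------+--------
1  | Bob   | 884.17 
2  | Eve   | 1752.67
3  | Dave  | 686.66 
4  | Carol | 623.7  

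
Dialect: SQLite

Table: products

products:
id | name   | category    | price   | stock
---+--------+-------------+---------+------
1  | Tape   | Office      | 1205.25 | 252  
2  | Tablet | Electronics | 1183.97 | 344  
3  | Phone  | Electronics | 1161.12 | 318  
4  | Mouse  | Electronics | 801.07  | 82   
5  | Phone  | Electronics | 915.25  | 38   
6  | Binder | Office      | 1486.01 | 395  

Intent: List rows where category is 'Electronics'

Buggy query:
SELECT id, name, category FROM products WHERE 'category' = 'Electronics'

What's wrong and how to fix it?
Bug: 'category' in single quotes is a string literal, not the column; the comparison is literal-vs-literal and never true

Fix: Remove the quotes around the column name (or use double quotes for an identifier)

Corrected query:
SELECT id, name, category FROM products WHERE category = 'Electronics'

Result:
id | name   | category   
---+--------+------------
2  | Tablet | Electronics
3  | Phone  | Electronics
4  | Mouse  | Electronics
5  | Phone  | Electronics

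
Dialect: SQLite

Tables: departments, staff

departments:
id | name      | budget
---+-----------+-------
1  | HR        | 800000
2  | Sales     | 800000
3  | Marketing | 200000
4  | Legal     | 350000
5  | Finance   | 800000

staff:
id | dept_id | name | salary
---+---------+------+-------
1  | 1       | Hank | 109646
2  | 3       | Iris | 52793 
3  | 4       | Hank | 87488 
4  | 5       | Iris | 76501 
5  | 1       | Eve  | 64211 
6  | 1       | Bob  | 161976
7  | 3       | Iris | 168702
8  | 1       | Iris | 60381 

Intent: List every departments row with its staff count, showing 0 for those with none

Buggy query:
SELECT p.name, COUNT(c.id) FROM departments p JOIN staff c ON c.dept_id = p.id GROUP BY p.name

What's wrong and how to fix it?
Bug: An inner join excludes parents with zero children

Fix: Use LEFT JOIN so parents without children still appear (COUNT(c.id) gives 0)

Corrected query:
SELECT p.name, COUNT(c.id) FROM departments p LEFT JOIN staff c ON c.dept_id = p.id GROUP BY p.name

Result:
name      | COUNT(c.id)
----------+------------
Finance   | 1          
HR        | 4          
Legal     | 1          
Marketing | 2          
Sales     | 0          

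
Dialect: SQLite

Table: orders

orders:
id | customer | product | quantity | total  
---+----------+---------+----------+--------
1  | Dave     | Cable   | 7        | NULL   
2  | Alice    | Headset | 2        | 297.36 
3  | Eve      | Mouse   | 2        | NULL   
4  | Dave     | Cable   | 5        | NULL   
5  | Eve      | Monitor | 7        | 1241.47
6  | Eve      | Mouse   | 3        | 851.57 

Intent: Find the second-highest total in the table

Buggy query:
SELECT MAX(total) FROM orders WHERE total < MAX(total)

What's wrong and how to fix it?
Bug: The inner MAX is an aggregate inside WHERE, which is not allowed

Fix: Compute the overall MAX in a subquery, then take MAX of rows below it

Corrected query:
SELECT MAX(total) FROM orders WHERE total < (SELECT MAX(total) FROM orders)

Result:
MAX(total)
----------
851.57    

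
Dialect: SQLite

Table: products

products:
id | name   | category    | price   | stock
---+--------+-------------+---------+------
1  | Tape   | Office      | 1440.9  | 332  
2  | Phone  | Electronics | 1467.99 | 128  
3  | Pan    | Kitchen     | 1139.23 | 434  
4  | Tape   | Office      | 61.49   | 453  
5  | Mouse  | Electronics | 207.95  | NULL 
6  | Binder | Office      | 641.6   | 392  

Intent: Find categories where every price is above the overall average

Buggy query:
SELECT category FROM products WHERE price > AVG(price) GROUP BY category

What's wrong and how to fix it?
Bug: AVG() is an aggregate; it can't sit directly in WHERE

Fix: Compute the overall average in a scalar subquery and compare each group's MIN against it in HAVING

Corrected query:
SELECT category FROM products GROUP BY category HAVING MIN(price) > (SELECT AVG(price) FROM products)

Result:
category
--------
Kitchen 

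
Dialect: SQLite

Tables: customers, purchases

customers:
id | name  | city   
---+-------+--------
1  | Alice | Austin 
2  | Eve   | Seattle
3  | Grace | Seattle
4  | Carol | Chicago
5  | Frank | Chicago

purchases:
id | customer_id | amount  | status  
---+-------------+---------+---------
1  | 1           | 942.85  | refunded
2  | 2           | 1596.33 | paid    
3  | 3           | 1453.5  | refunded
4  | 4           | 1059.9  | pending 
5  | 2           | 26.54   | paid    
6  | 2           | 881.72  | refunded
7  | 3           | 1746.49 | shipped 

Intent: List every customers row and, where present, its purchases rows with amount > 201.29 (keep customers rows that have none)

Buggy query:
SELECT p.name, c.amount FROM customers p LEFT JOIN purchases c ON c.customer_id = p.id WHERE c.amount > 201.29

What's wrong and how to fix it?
Bug: Filtering c.amount in WHERE discards the NULL rows produced by LEFT JOIN, turning it into an inner join

Fix: Put 'c.amount > 201.29' in the JOIN's ON clause instead of WHERE

Corrected query:
SELECT p.name, c.amount FROM customers p LEFT JOIN purchases c ON c.customer_id = p.id AND c.amount > 201.29

Result:
name  | amount 
------+--------
Alice | 942.85 
Eve   | 881.72 
Eve   | 1596.33
Grace | 1453.5 
Grace | 1746.49
Carol | 1059.9 
Frank | NULL   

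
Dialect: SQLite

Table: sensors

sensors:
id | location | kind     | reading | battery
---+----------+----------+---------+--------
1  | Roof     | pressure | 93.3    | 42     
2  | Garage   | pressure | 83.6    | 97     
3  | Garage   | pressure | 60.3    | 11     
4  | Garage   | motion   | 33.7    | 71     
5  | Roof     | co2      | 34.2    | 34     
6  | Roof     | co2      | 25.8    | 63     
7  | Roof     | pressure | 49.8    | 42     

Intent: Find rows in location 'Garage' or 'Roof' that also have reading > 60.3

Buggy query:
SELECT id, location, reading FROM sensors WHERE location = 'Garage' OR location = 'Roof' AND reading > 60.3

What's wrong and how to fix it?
Bug: AND binds tighter than OR, so this parses as location = 'Garage' OR (location = 'Roof' AND reading > 60.3)

Fix: Add parentheses around the OR so the AND applies to both alternatives

Corrected query:
SELECT id, location, reading FROM sensors WHERE (location = 'Garage' OR location = 'Roof') AND reading > 60.3

Result:
id | location | reading
---+----------+--------
1  | Roof     | 93.3   
2  | Garage   | 83.6   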